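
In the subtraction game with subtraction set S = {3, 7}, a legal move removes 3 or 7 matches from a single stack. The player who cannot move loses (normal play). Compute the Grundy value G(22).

0

G(0) = 0
G(1) = mex{} = 0
G(2) = mex{} = 0
G(3) = mex{0} = 1
G(4) = mex{0} = 1
G(5) = mex{0} = 1
G(6) = mex{1} = 0
G(7) = mex{1,0} = 2
G(8) = mex{1,0} = 2
G(9) = mex{0,0} = 1
G(10) = mex{2,1} = 0
G(11) = mex{2,1} = 0
G(12) = mex{1,1} = 0
G(13) = mex{0,0} = 1
G(14) = mex{0,2} = 1
G(15) = mex{0,2} = 1
G(16) = mex{1,1} = 0
G(17) = mex{1,0} = 2
G(18) = mex{1,0} = 2
G(19) = mex{0,0} = 1
G(20) = mex{2,1} = 0
G(21) = mex{2,1} = 0
G(22) = mex{1,1} = 0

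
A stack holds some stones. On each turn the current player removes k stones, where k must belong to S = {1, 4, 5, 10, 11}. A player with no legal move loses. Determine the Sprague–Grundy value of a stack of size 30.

G(0) = 0
G(1) = mex{0} = 1
G(2) = mex{1} = 0
G(3) = mex{0} = 1
G(4) = mex{1,0} = 2
G(5) = mex{2,1,0} = 3
G(6) = mex{3,0,1} = 2
G(7) = mex{2,1,0} = 3
G(8) = mex{3,2,1} = 0
G(9) = mex{0,3,2} = 1
G(10) = mex{1,2,3,0} = 4
G(11) = mex{4,3,2,1,0} = 5
G(12) = mex{5,0,3,0,1} = 2
G(13) = mex{2,1,0,1,0} = 3
G(14) = mex{3,4,1,2,1} = 0
G(15) = mex{0,5,4,3,2} = 1
G(16) = mex{1,2,5,2,3} = 0
G(17) = mex{0,3,2,3,2} = 1
G(18) = mex{1,0,3,0,3} = 2
G(19) = mex{2,1,0,1,0} = 3
G(20) = mex{3,0,1,4,1} = 2
G(21) = mex{2,1,0,5,4} = 3
G(22) = mex{3,2,1,2,5} = 0
G(23) = mex{0,3,2,3,2} = 1
G(24) = mex{1,2,3,0,3} = 4
G(25) = mex{4,3,2,1,0} = 5
G(26) = mex{5,0,3,0,1} = 2
G(27) = mex{2,1,0,1,0} = 3
G(28) = mex{3,4,1,2,1} = 0
G(29) = mex{0,5,4,3,2} = 1
G(30) = mex{1,2,5,2,3} = 0

0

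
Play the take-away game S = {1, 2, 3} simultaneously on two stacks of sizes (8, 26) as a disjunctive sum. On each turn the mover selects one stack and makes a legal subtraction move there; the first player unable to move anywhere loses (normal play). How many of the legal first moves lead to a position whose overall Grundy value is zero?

All stacks use S = {1, 2, 3}:
G(0) = 0
G(1) = mex{0} = 1
G(2) = mex{1,0} = 2
G(3) = mex{2,1,0} = 3
G(4) = mex{3,2,1} = 0
G(5) = mex{0,3,2} = 1
G(6) = mex{1,0,3} = 2
G(7) = mex{2,1,0} = 3
G(8) = mex{3,2,1} = 0
G(9) = mex{0,3,2} = 1
G(10) = mex{1,0,3} = 2
G(11) = mex{2,1,0} = 3
G(12) = mex{3,2,1} = 0
G(13) = mex{0,3,2} = 1
G(14) = mex{1,0,3} = 2
G(15) = mex{2,1,0} = 3
G(16) = mex{3,2,1} = 0
G(17) = mex{0,3,2} = 1
G(18) = mex{1,0,3} = 2
G(19) = mex{2,1,0} = 3
G(20) = mex{3,2,1} = 0
G(21) = mex{0,3,2} = 1
G(22) = mex{1,0,3} = 2
G(23) = mex{2,1,0} = 3
G(24) = mex{3,2,1} = 0
G(25) = mex{0,3,2} = 1
G(26) = mex{1,0,3} = 2
Stack A: G(8) = 0.
Stack B: G(26) = 2.
Combined Grundy value = 0 ⊕ 2 = 2.
A winning move leaves total XOR = 0, i.e. changes one component's Grundy value g to g ⊕ X where X is the current total.
Stack A: need g' = 0⊕2 = 2. Options: 8−1→G=3, 8−2→G=2, 8−3→G=1. Hits: 1.
Stack B: need g' = 2⊕2 = 0. Options: 26−1→G=1, 26−2→G=0, 26−3→G=3. Hits: 1.

2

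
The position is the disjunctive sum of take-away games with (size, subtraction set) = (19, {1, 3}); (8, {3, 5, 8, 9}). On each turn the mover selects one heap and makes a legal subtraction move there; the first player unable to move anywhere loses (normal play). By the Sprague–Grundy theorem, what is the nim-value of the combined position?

Heap A, S = {1, 3}:
G(0) = 0
G(1) = mex{0} = 1
G(2) = mex{1} = 0
G(3) = mex{0,0} = 1
G(4) = mex{1,1} = 0
G(5) = mex{0,0} = 1
G(6) = mex{1,1} = 0
G(7) = mex{0,0} = 1
G(8) = mex{1,1} = 0
G(9) = mex{0,0} = 1
G(10) = mex{1,1} = 0
G(11) = mex{0,0} = 1
G(12) = mex{1,1} = 0
G(13) = mex{0,0} = 1
G(14) = mex{1,1} = 0
G(15) = mex{0,0} = 1
G(16) = mex{1,1} = 0
G(17) = mex{0,0} = 1
G(18) = mex{1,1} = 0
G(19) = mex{0,0} = 1
G_A(19) = 1.
Heap B, S = {3, 5, 8, 9}:
G(0) = 0
G(1) = mex{} = 0
G(2) = mex{} = 0
G(3) = mex{0} = 1
G(4) = mex{0} = 1
G(5) = mex{0,0} = 1
G(6) = mex{1,0} = 2
G(7) = mex{1,0} = 2
G(8) = mex{1,1,0} = 2
G_B(8) = 2.
Combined Grundy value = 1 ⊕ 2 = 3.

3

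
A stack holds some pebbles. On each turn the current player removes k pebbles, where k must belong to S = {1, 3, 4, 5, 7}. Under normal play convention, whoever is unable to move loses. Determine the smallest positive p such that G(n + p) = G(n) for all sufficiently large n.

8

n :  0  1  2  3  4  5  6  7  8  9 10 11 12 13 14 15 16 17
G :  0  1  0  1  2  3  2  3  0  1  0  1  2  3  2  3  0  1
G(n+8) = G(n) holds for n = 0,…,6 (a full window of length max(S) = 7), so the sequence is purely periodic with period 8.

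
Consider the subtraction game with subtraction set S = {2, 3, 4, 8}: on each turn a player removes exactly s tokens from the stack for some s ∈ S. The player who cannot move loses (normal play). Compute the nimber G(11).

2

n :  0  1  2  3  4  5  6  7  8  9 10 11
G :  0  0  1  1  2  2  0  0  1  1  2  2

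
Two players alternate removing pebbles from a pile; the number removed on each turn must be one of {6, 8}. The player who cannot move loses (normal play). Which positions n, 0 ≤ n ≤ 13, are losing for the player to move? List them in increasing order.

G(0) = 0
G(1) = mex{} = 0
G(2) = mex{} = 0
G(3) = mex{} = 0
G(4) = mex{} = 0
G(5) = mex{} = 0
G(6) = mex{0} = 1
G(7) = mex{0} = 1
G(8) = mex{0,0} = 1
G(9) = mex{0,0} = 1
G(10) = mex{0,0} = 1
G(11) = mex{0,0} = 1
G(12) = mex{1,0} = 2
G(13) = mex{1,0} = 2
P-positions are exactly the n with G(n) = 0.

0, 1, 2, 3, 4, 5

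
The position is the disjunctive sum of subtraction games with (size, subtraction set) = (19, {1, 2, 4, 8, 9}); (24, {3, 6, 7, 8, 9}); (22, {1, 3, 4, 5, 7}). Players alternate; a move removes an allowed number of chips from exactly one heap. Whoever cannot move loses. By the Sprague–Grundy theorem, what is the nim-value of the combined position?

Heap A, S = {1, 2, 4, 8, 9}:
G(0) = 0
G(1) = mex{0} = 1
G(2) = mex{1,0} = 2
G(3) = mex{2,1} = 0
G(4) = mex{0,2,0} = 1
G(5) = mex{1,0,1} = 2
G(6) = mex{2,1,2} = 0
G(7) = mex{0,2,0} = 1
G(8) = mex{1,0,1,0} = 2
G(9) = mex{2,1,2,1,0} = 3
G(10) = mex{3,2,0,2,1} = 4
G(11) = mex{4,3,1,0,2} = 5
G(12) = mex{5,4,2,1,0} = 3
G(13) = mex{3,5,3,2,1} = 0
G(14) = mex{0,3,4,0,2} = 1
G(15) = mex{1,0,5,1,0} = 2
G(16) = mex{2,1,3,2,1} = 0
G(17) = mex{0,2,0,3,2} = 1
G(18) = mex{1,0,1,4,3} = 2
G(19) = mex{2,1,2,5,4} = 0
G_A(19) = 0.
Heap B, S = {3, 6, 7, 8, 9}:
G(0) = 0
G(1) = mex{} = 0
G(2) = mex{} = 0
G(3) = mex{0} = 1
G(4) = mex{0} = 1
G(5) = mex{0} = 1
G(6) = mex{1,0} = 2
G(7) = mex{1,0,0} = 2
G(8) = mex{1,0,0,0} = 2
G(9) = mex{2,1,0,0,0} = 3
G(10) = mex{2,1,1,0,0} = 3
G(11) = mex{2,1,1,1,0} = 3
G(12) = mex{3,2,1,1,1} = 0
G(13) = mex{3,2,2,1,1} = 0
G(14) = mex{3,2,2,2,1} = 0
G(15) = mex{0,3,2,2,2} = 1
G(16) = mex{0,3,3,2,2} = 1
G(17) = mex{0,3,3,3,2} = 1
G(18) = mex{1,0,3,3,3} = 2
G(19) = mex{1,0,0,3,3} = 2
G(20) = mex{1,0,0,0,3} = 2
G(21) = mex{2,1,0,0,0} = 3
G(22) = mex{2,1,1,0,0} = 3
G(23) = mex{2,1,1,1,0} = 3
G(24) = mex{3,2,1,1,1} = 0
G_B(24) = 0.
Heap C, S = {1, 3, 4, 5, 7}:
G(0) = 0
G(1) = mex{0} = 1
G(2) = mex{1} = 0
G(3) = mex{0,0} = 1
G(4) = mex{1,1,0} = 2
G(5) = mex{2,0,1,0} = 3
G(6) = mex{3,1,0,1} = 2
G(7) = mex{2,2,1,0,0} = 3
G(8) = mex{3,3,2,1,1} = 0
G(9) = mex{0,2,3,2,0} = 1
G(10) = mex{1,3,2,3,1} = 0
G(11) = mex{0,0,3,2,2} = 1
G(12) = mex{1,1,0,3,3} = 2
G(13) = mex{2,0,1,0,2} = 3
G(14) = mex{3,1,0,1,3} = 2
G(15) = mex{2,2,1,0,0} = 3
G(16) = mex{3,3,2,1,1} = 0
G(17) = mex{0,2,3,2,0} = 1
G(18) = mex{1,3,2,3,1} = 0
G(19) = mex{0,0,3,2,2} = 1
G(20) = mex{1,1,0,3,3} = 2
G(21) = mex{2,0,1,0,2} = 3
G(22) = mex{3,1,0,1,3} = 2
G_C(22) = 2.
Combined Grundy value = 0 ⊕ 0 ⊕ 2 = 2.

2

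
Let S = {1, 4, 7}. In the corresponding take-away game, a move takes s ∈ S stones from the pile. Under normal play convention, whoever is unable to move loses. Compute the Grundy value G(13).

G(0) = 0
G(1) = mex{0} = 1
G(2) = mex{1} = 0
G(3) = mex{0} = 1
G(4) = mex{1,0} = 2
G(5) = mex{2,1} = 0
G(6) = mex{0,0} = 1
G(7) = mex{1,1,0} = 2
G(8) = mex{2,2,1} = 0
G(9) = mex{0,0,0} = 1
G(10) = mex{1,1,1} = 0
G(11) = mex{0,2,2} = 1
G(12) = mex{1,0,0} = 2
G(13) = mex{2,1,1} = 0

0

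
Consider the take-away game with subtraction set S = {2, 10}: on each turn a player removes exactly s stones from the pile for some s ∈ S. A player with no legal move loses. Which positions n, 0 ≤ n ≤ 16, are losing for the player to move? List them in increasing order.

0, 1, 4, 5, 8, 9, 12, 13, 16

G(0) = 0
G(1) = mex{} = 0
G(2) = mex{0} = 1
G(3) = mex{0} = 1
G(4) = mex{1} = 0
G(5) = mex{1} = 0
G(6) = mex{0} = 1
G(7) = mex{0} = 1
G(8) = mex{1} = 0
G(9) = mex{1} = 0
G(10) = mex{0,0} = 1
G(11) = mex{0,0} = 1
G(12) = mex{1,1} = 0
G(13) = mex{1,1} = 0
G(14) = mex{0,0} = 1
G(15) = mex{0,0} = 1
G(16) = mex{1,1} = 0
P-positions are exactly the n with G(n) = 0.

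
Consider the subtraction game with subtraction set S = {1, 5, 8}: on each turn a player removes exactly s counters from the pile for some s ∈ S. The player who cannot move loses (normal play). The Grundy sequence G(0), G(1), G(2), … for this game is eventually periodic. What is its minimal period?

13

G(0) = 0
G(1) = mex{0} = 1
G(2) = mex{1} = 0
G(3) = mex{0} = 1
G(4) = mex{1} = 0
G(5) = mex{0,0} = 1
G(6) = mex{1,1} = 0
G(7) = mex{0,0} = 1
G(8) = mex{1,1,0} = 2
G(9) = mex{2,0,1} = 3
G(10) = mex{3,1,0} = 2
G(11) = mex{2,0,1} = 3
G(12) = mex{3,1,0} = 2
G(13) = mex{2,2,1} = 0
G(14) = mex{0,3,0} = 1
G(15) = mex{1,2,1} = 0
G(16) = mex{0,3,2} = 1
G(17) = mex{1,2,3} = 0
G(18) = mex{0,0,2} = 1
G(19) = mex{1,1,3} = 0
G(20) = mex{0,0,2} = 1
G(21) = mex{1,1,0} = 2
G(22) = mex{2,0,1} = 3
G(23) = mex{3,1,0} = 2
G(24) = mex{2,0,1} = 3
G(25) = mex{3,1,0} = 2
G(26) = mex{2,2,1} = 0
G(27) = mex{0,3,0} = 1
G(n+13) = G(n) holds for n = 0,…,7 (a full window of length max(S) = 8), so the sequence is purely periodic with period 13.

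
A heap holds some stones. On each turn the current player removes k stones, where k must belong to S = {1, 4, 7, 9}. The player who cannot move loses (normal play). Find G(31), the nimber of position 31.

n :  0  1  2  3  4  5  6  7  8  9 10 11 12 13 14 15 16 17 18 19 20 21 22 23 24 25 26 27 28 29 30 31
G :  0  1  0  1  2  0  1  2  0  1  0  1  2  0  1  2  0  1  0  1  2  0  1  2  0  1  0  1  2  0  1  2

2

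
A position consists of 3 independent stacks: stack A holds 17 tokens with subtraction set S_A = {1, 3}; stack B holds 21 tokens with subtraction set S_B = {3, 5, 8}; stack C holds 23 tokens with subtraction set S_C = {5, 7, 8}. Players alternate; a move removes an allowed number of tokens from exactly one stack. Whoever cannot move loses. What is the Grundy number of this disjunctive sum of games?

Stack A, S = {1, 3}:
n :  0  1  2  3  4  5  6  7  8  9 10 11 12 13 14 15 16 17
G :  0  1  0  1  0  1  0  1  0  1  0  1  0  1  0  1  0  1
G_A(17) = 1.
Stack B, S = {3, 5, 8}:
G(0) = 0
G(1) = mex{} = 0
G(2) = mex{} = 0
G(3) = mex{0} = 1
G(4) = mex{0} = 1
G(5) = mex{0,0} = 1
G(6) = mex{1,0} = 2
G(7) = mex{1,0} = 2
G(8) = mex{1,1,0} = 2
G(9) = mex{2,1,0} = 3
G(10) = mex{2,1,0} = 3
G(11) = mex{2,2,1} = 0
G(12) = mex{3,2,1} = 0
G(13) = mex{3,2,1} = 0
G(14) = mex{0,3,2} = 1
G(15) = mex{0,3,2} = 1
G(16) = mex{0,0,2} = 1
G(17) = mex{1,0,3} = 2
G(18) = mex{1,0,3} = 2
G(19) = mex{1,1,0} = 2
G(20) = mex{2,1,0} = 3
G(21) = mex{2,1,0} = 3
G_B(21) = 3.
Stack C, S = {5, 7, 8}:
G(0) = 0
G(1) = mex{} = 0
G(2) = mex{} = 0
G(3) = mex{} = 0
G(4) = mex{} = 0
G(5) = mex{0} = 1
G(6) = mex{0} = 1
G(7) = mex{0,0} = 1
G(8) = mex{0,0,0} = 1
G(9) = mex{0,0,0} = 1
G(10) = mex{1,0,0} = 2
G(11) = mex{1,0,0} = 2
G(12) = mex{1,1,0} = 2
G(13) = mex{1,1,1} = 0
G(14) = mex{1,1,1} = 0
G(15) = mex{2,1,1} = 0
G(16) = mex{2,1,1} = 0
G(17) = mex{2,2,1} = 0
G(18) = mex{0,2,2} = 1
G(19) = mex{0,2,2} = 1
G(20) = mex{0,0,2} = 1
G(21) = mex{0,0,0} = 1
G(22) = mex{0,0,0} = 1
G(23) = mex{1,0,0} = 2
G_C(23) = 2.
Combined Grundy value = 1 ⊕ 3 ⊕ 2 = 0.

0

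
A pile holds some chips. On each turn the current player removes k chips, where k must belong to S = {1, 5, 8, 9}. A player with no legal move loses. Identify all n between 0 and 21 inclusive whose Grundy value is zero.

0, 2, 4, 6, 16, 18, 20

G(0) = 0
G(1) = mex{0} = 1
G(2) = mex{1} = 0
G(3) = mex{0} = 1
G(4) = mex{1} = 0
G(5) = mex{0,0} = 1
G(6) = mex{1,1} = 0
G(7) = mex{0,0} = 1
G(8) = mex{1,1,0} = 2
G(9) = mex{2,0,1,0} = 3
G(10) = mex{3,1,0,1} = 2
G(11) = mex{2,0,1,0} = 3
G(12) = mex{3,1,0,1} = 2
G(13) = mex{2,2,1,0} = 3
G(14) = mex{3,3,0,1} = 2
G(15) = mex{2,2,1,0} = 3
G(16) = mex{3,3,2,1} = 0
G(17) = mex{0,2,3,2} = 1
G(18) = mex{1,3,2,3} = 0
G(19) = mex{0,2,3,2} = 1
G(20) = mex{1,3,2,3} = 0
G(21) = mex{0,0,3,2} = 1
P-positions are exactly the n with G(n) = 0.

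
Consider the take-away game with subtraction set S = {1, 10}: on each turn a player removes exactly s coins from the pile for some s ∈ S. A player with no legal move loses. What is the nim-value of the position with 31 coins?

1

G(0) = 0
G(1) = mex{0} = 1
G(2) = mex{1} = 0
G(3) = mex{0} = 1
G(4) = mex{1} = 0
G(5) = mex{0} = 1
G(6) = mex{1} = 0
G(7) = mex{0} = 1
G(8) = mex{1} = 0
G(9) = mex{0} = 1
G(10) = mex{1,0} = 2
G(11) = mex{2,1} = 0
G(12) = mex{0,0} = 1
G(13) = mex{1,1} = 0
G(14) = mex{0,0} = 1
G(15) = mex{1,1} = 0
G(16) = mex{0,0} = 1
G(17) = mex{1,1} = 0
G(18) = mex{0,0} = 1
G(19) = mex{1,1} = 0
G(20) = mex{0,2} = 1
G(21) = mex{1,0} = 2
G(22) = mex{2,1} = 0
G(23) = mex{0,0} = 1
G(24) = mex{1,1} = 0
G(25) = mex{0,0} = 1
G(26) = mex{1,1} = 0
G(27) = mex{0,0} = 1
G(28) = mex{1,1} = 0
G(29) = mex{0,0} = 1
G(30) = mex{1,1} = 0
G(31) = mex{0,2} = 1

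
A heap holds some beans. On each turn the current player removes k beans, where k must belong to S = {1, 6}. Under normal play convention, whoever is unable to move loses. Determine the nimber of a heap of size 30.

G(0) = 0
G(1) = mex{0} = 1
G(2) = mex{1} = 0
G(3) = mex{0} = 1
G(4) = mex{1} = 0
G(5) = mex{0} = 1
G(6) = mex{1,0} = 2
G(7) = mex{2,1} = 0
G(8) = mex{0,0} = 1
G(9) = mex{1,1} = 0
G(10) = mex{0,0} = 1
G(11) = mex{1,1} = 0
G(12) = mex{0,2} = 1
G(13) = mex{1,0} = 2
G(14) = mex{2,1} = 0
G(15) = mex{0,0} = 1
G(16) = mex{1,1} = 0
G(17) = mex{0,0} = 1
G(18) = mex{1,1} = 0
G(19) = mex{0,2} = 1
G(20) = mex{1,0} = 2
G(21) = mex{2,1} = 0
G(22) = mex{0,0} = 1
G(23) = mex{1,1} = 0
G(24) = mex{0,0} = 1
G(25) = mex{1,1} = 0
G(26) = mex{0,2} = 1
G(27) = mex{1,0} = 2
G(28) = mex{2,1} = 0
G(29) = mex{0,0} = 1
G(30) = mex{1,1} = 0

0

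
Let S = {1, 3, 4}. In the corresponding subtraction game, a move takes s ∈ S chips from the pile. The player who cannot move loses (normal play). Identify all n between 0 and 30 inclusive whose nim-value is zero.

0, 2, 7, 9, 14, 16, 21, 23, 28, 30

n :  0  1  2  3  4  5  6  7  8  9 10 11 12 13 14 15 16 17 18 19 20 21 22 23 24 25 26 27 28 29 30
G :  0  1  0  1  2  3  2  0  1  0  1  2  3  2  0  1  0  1  2  3  2  0  1  0  1  2  3  2  0  1  0
P-positions are exactly the n with G(n) = 0.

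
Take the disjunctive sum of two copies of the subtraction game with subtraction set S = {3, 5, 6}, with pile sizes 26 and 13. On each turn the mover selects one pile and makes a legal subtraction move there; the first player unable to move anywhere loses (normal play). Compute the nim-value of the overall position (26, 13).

3

All piles use S = {3, 5, 6}:
n :  0  1  2  3  4  5  6  7  8  9 10 11 12 13 14 15 16 17 18 19 20 21 22 23 24 25 26
G :  0  0  0  1  1  1  2  2  2  0  0  0  1  1  1  2  2  2  0  0  0  1  1  1  2  2  2
Pile A: G(26) = 2.
Pile B: G(13) = 1.
Combined Grundy value = 2 ⊕ 1 = 3.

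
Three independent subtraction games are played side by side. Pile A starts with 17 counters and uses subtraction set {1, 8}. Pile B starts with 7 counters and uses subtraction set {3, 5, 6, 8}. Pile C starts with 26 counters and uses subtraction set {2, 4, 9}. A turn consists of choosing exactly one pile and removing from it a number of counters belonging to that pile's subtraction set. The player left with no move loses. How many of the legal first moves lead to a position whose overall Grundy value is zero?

1

Pile A, S = {1, 8}:
n :  0  1  2  3  4  5  6  7  8  9 10 11 12 13 14 15 16 17
G :  0  1  0  1  0  1  0  1  2  0  1  0  1  0  1  0  1  2
G_A(17) = 2.
Pile B, S = {3, 5, 6, 8}:
G(0) = 0
G(1) = mex{} = 0
G(2) = mex{} = 0
G(3) = mex{0} = 1
G(4) = mex{0} = 1
G(5) = mex{0,0} = 1
G(6) = mex{1,0,0} = 2
G(7) = mex{1,0,0} = 2
G_B(7) = 2.
Pile C, S = {2, 4, 9}:
G(0) = 0
G(1) = mex{} = 0
G(2) = mex{0} = 1
G(3) = mex{0} = 1
G(4) = mex{1,0} = 2
G(5) = mex{1,0} = 2
G(6) = mex{2,1} = 0
G(7) = mex{2,1} = 0
G(8) = mex{0,2} = 1
G(9) = mex{0,2,0} = 1
G(10) = mex{1,0,0} = 2
G(11) = mex{1,0,1} = 2
G(12) = mex{2,1,1} = 0
G(13) = mex{2,1,2} = 0
G(14) = mex{0,2,2} = 1
G(15) = mex{0,2,0} = 1
G(16) = mex{1,0,0} = 2
G(17) = mex{1,0,1} = 2
G(18) = mex{2,1,1} = 0
G(19) = mex{2,1,2} = 0
G(20) = mex{0,2,2} = 1
G(21) = mex{0,2,0} = 1
G(22) = mex{1,0,0} = 2
G(23) = mex{1,0,1} = 2
G(24) = mex{2,1,1} = 0
G(25) = mex{2,1,2} = 0
G(26) = mex{0,2,2} = 1
G_C(26) = 1.
Combined Grundy value = 2 ⊕ 2 ⊕ 1 = 1.
A winning move leaves total XOR = 0, i.e. changes one component's Grundy value g to g ⊕ X where X is the current total.
Pile A: need g' = 2⊕1 = 3. Options: 17−1→G=1, 17−8→G=0. Hits: 0.
Pile B: need g' = 2⊕1 = 3. Options: 7−3→G=1, 7−5→G=0, 7−6→G=0. Hits: 0.
Pile C: need g' = 1⊕1 = 0. Options: 26−2→G=0, 26−4→G=2, 26−9→G=2. Hits: 1.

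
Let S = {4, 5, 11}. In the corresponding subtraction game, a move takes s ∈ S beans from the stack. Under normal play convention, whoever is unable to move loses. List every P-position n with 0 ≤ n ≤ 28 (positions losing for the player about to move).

n :  0  1  2  3  4  5  6  7  8  9 10 11 12 13 14 15 16 17 18 19 20 21 22 23 24 25 26 27 28
G :  0  0  0  0  1  1  1  1  2  0  0  2  3  1  1  3  0  0  0  0  1  1  1  1  2  0  0  2  3
P-positions are exactly the n with G(n) = 0.

0, 1, 2, 3, 9, 10, 16, 17, 18, 19, 25, 26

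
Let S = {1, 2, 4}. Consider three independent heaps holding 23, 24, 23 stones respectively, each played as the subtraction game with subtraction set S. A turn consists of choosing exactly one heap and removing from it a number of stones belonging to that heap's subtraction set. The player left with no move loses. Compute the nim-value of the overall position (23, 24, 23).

All heaps use S = {1, 2, 4}:
n :  0  1  2  3  4  5  6  7  8  9 10 11 12 13 14 15 16 17 18 19 20 21 22 23 24
G :  0  1  2  0  1  2  0  1  2  0  1  2  0  1  2  0  1  2  0  1  2  0  1  2  0
Heap A: G(23) = 2.
Heap B: G(24) = 0.
Heap C: G(23) = 2.
Combined Grundy value = 2 ⊕ 0 ⊕ 2 = 0.

0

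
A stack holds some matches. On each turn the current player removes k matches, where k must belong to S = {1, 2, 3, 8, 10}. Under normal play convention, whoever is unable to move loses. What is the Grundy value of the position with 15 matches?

2

G(0) = 0
G(1) = mex{0} = 1
G(2) = mex{1,0} = 2
G(3) = mex{2,1,0} = 3
G(4) = mex{3,2,1} = 0
G(5) = mex{0,3,2} = 1
G(6) = mex{1,0,3} = 2
G(7) = mex{2,1,0} = 3
G(8) = mex{3,2,1,0} = 4
G(9) = mex{4,3,2,1} = 0
G(10) = mex{0,4,3,2,0} = 1
G(11) = mex{1,0,4,3,1} = 2
G(12) = mex{2,1,0,0,2} = 3
G(13) = mex{3,2,1,1,3} = 0
G(14) = mex{0,3,2,2,0} = 1
G(15) = mex{1,0,3,3,1} = 2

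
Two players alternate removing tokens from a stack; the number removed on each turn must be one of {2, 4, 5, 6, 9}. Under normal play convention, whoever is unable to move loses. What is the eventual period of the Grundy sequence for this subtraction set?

18

n :  0  1  2  3  4  5  6  7  8  9 10 11 12 13 14 15 16 17 18 19 20 21 22 23 24 25 26 27 28 29 30 31 32 33 34 35 36 37
G :  0  0  1  1  2  2  3  3  0  4  1  0  2  1  3  2  4  3  0  0  1  1  2  2  3  3  0  4  1  0  2  1  3  2  4  3  0  0
G(n+18) = G(n) holds for n = 0,…,8 (a full window of length max(S) = 9), so the sequence is purely periodic with period 18.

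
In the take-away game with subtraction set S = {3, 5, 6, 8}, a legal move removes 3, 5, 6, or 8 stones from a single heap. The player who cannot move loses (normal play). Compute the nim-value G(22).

G(0) = 0
G(1) = mex{} = 0
G(2) = mex{} = 0
G(3) = mex{0} = 1
G(4) = mex{0} = 1
G(5) = mex{0,0} = 1
G(6) = mex{1,0,0} = 2
G(7) = mex{1,0,0} = 2
G(8) = mex{1,1,0,0} = 2
G(9) = mex{2,1,1,0} = 3
G(10) = mex{2,1,1,0} = 3
G(11) = mex{2,2,1,1} = 0
G(12) = mex{3,2,2,1} = 0
G(13) = mex{3,2,2,1} = 0
G(14) = mex{0,3,2,2} = 1
G(15) = mex{0,3,3,2} = 1
G(16) = mex{0,0,3,2} = 1
G(17) = mex{1,0,0,3} = 2
G(18) = mex{1,0,0,3} = 2
G(19) = mex{1,1,0,0} = 2
G(20) = mex{2,1,1,0} = 3
G(21) = mex{2,1,1,0} = 3
G(22) = mex{2,2,1,1} = 0

0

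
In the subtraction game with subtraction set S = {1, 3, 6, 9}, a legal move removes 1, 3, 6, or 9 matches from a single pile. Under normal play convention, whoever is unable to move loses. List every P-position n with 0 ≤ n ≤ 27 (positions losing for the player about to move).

G(0) = 0
G(1) = mex{0} = 1
G(2) = mex{1} = 0
G(3) = mex{0,0} = 1
G(4) = mex{1,1} = 0
G(5) = mex{0,0} = 1
G(6) = mex{1,1,0} = 2
G(7) = mex{2,0,1} = 3
G(8) = mex{3,1,0} = 2
G(9) = mex{2,2,1,0} = 3
G(10) = mex{3,3,0,1} = 2
G(11) = mex{2,2,1,0} = 3
G(12) = mex{3,3,2,1} = 0
G(13) = mex{0,2,3,0} = 1
G(14) = mex{1,3,2,1} = 0
G(15) = mex{0,0,3,2} = 1
G(16) = mex{1,1,2,3} = 0
G(17) = mex{0,0,3,2} = 1
G(18) = mex{1,1,0,3} = 2
G(19) = mex{2,0,1,2} = 3
G(20) = mex{3,1,0,3} = 2
G(21) = mex{2,2,1,0} = 3
G(22) = mex{3,3,0,1} = 2
G(23) = mex{2,2,1,0} = 3
G(24) = mex{3,3,2,1} = 0
G(25) = mex{0,2,3,0} = 1
G(26) = mex{1,3,2,1} = 0
G(27) = mex{0,0,3,2} = 1
P-positions are exactly the n with G(n) = 0.

0, 2, 4, 12, 14, 16, 24, 26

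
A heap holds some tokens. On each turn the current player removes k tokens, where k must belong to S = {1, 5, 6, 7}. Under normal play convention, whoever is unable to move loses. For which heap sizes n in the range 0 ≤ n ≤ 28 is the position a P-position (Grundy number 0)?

n :  0  1  2  3  4  5  6  7  8  9 10 11 12 13 14 15 16 17 18 19 20 21 22 23 24 25 26 27 28
G :  0  1  0  1  0  1  2  3  2  3  2  3  0  1  0  1  0  1  2  3  2  3  2  3  0  1  0  1  0
P-positions are exactly the n with G(n) = 0.

0, 2, 4, 12, 14, 16, 24, 26, 28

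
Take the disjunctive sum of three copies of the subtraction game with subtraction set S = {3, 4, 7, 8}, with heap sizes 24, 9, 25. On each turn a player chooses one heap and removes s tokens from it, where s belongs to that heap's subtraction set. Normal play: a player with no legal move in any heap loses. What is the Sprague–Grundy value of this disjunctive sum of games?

2

All heaps use S = {3, 4, 7, 8}:
G(0) = 0
G(1) = mex{} = 0
G(2) = mex{} = 0
G(3) = mex{0} = 1
G(4) = mex{0,0} = 1
G(5) = mex{0,0} = 1
G(6) = mex{1,0} = 2
G(7) = mex{1,1,0} = 2
G(8) = mex{1,1,0,0} = 2
G(9) = mex{2,1,0,0} = 3
G(10) = mex{2,2,1,0} = 3
G(11) = mex{2,2,1,1} = 0
G(12) = mex{3,2,1,1} = 0
G(13) = mex{3,3,2,1} = 0
G(14) = mex{0,3,2,2} = 1
G(15) = mex{0,0,2,2} = 1
G(16) = mex{0,0,3,2} = 1
G(17) = mex{1,0,3,3} = 2
G(18) = mex{1,1,0,3} = 2
G(19) = mex{1,1,0,0} = 2
G(20) = mex{2,1,0,0} = 3
G(21) = mex{2,2,1,0} = 3
G(22) = mex{2,2,1,1} = 0
G(23) = mex{3,2,1,1} = 0
G(24) = mex{3,3,2,1} = 0
G(25) = mex{0,3,2,2} = 1
Heap A: G(24) = 0.
Heap B: G(9) = 3.
Heap C: G(25) = 1.
Combined Grundy value = 0 ⊕ 3 ⊕ 1 = 2.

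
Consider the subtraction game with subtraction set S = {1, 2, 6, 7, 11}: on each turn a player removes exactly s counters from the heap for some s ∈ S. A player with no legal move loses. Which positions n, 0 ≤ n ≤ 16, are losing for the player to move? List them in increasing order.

G(0) = 0
G(1) = mex{0} = 1
G(2) = mex{1,0} = 2
G(3) = mex{2,1} = 0
G(4) = mex{0,2} = 1
G(5) = mex{1,0} = 2
G(6) = mex{2,1,0} = 3
G(7) = mex{3,2,1,0} = 4
G(8) = mex{4,3,2,1} = 0
G(9) = mex{0,4,0,2} = 1
G(10) = mex{1,0,1,0} = 2
G(11) = mex{2,1,2,1,0} = 3
G(12) = mex{3,2,3,2,1} = 0
G(13) = mex{0,3,4,3,2} = 1
G(14) = mex{1,0,0,4,0} = 2
G(15) = mex{2,1,1,0,1} = 3
G(16) = mex{3,2,2,1,2} = 0
P-positions are exactly the n with G(n) = 0.

0, 3, 8, 12, 16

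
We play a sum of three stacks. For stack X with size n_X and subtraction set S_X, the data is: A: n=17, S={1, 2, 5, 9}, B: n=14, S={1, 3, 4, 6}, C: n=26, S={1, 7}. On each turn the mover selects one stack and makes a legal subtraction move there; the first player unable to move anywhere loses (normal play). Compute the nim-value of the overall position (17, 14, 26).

Stack A, S = {1, 2, 5, 9}:
n :  0  1  2  3  4  5  6  7  8  9 10 11 12 13 14 15 16 17
G :  0  1  2  0  1  2  0  1  2  3  0  1  2  0  1  2  0  1
G_A(17) = 1.
Stack B, S = {1, 3, 4, 6}:
G(0) = 0
G(1) = mex{0} = 1
G(2) = mex{1} = 0
G(3) = mex{0,0} = 1
G(4) = mex{1,1,0} = 2
G(5) = mex{2,0,1} = 3
G(6) = mex{3,1,0,0} = 2
G(7) = mex{2,2,1,1} = 0
G(8) = mex{0,3,2,0} = 1
G(9) = mex{1,2,3,1} = 0
G(10) = mex{0,0,2,2} = 1
G(11) = mex{1,1,0,3} = 2
G(12) = mex{2,0,1,2} = 3
G(13) = mex{3,1,0,0} = 2
G(14) = mex{2,2,1,1} = 0
G_B(14) = 0.
Stack C, S = {1, 7}:
n :  0  1  2  3  4  5  6  7  8  9 10 11 12 13 14 15 16 17 18 19 20 21 22 23 24 25 26
G :  0  1  0  1  0  1  0  1  0  1  0  1  0  1  0  1  0  1  0  1  0  1  0  1  0  1  0
G_C(26) = 0.
Combined Grundy value = 1 ⊕ 0 ⊕ 0 = 1.

1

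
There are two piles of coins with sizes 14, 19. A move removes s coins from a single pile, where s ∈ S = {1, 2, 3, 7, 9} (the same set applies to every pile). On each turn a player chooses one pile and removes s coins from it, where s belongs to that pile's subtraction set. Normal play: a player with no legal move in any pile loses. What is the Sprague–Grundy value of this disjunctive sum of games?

All piles use S = {1, 2, 3, 7, 9}:
G(0) = 0
G(1) = mex{0} = 1
G(2) = mex{1,0} = 2
G(3) = mex{2,1,0} = 3
G(4) = mex{3,2,1} = 0
G(5) = mex{0,3,2} = 1
G(6) = mex{1,0,3} = 2
G(7) = mex{2,1,0,0} = 3
G(8) = mex{3,2,1,1} = 0
G(9) = mex{0,3,2,2,0} = 1
G(10) = mex{1,0,3,3,1} = 2
G(11) = mex{2,1,0,0,2} = 3
G(12) = mex{3,2,1,1,3} = 0
G(13) = mex{0,3,2,2,0} = 1
G(14) = mex{1,0,3,3,1} = 2
G(15) = mex{2,1,0,0,2} = 3
G(16) = mex{3,2,1,1,3} = 0
G(17) = mex{0,3,2,2,0} = 1
G(18) = mex{1,0,3,3,1} = 2
G(19) = mex{2,1,0,0,2} = 3
Pile A: G(14) = 2.
Pile B: G(19) = 3.
Combined Grundy value = 2 ⊕ 3 = 1.

1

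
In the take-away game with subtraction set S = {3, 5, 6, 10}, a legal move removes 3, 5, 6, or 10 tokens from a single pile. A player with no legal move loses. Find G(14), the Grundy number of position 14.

4

n :  0  1  2  3  4  5  6  7  8  9 10 11 12 13 14
G :  0  0  0  1  1  1  2  2  2  0  3  3  1  0  4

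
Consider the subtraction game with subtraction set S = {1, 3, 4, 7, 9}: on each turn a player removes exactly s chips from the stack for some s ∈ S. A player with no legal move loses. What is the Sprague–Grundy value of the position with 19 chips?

1

G(0) = 0
G(1) = mex{0} = 1
G(2) = mex{1} = 0
G(3) = mex{0,0} = 1
G(4) = mex{1,1,0} = 2
G(5) = mex{2,0,1} = 3
G(6) = mex{3,1,0} = 2
G(7) = mex{2,2,1,0} = 3
G(8) = mex{3,3,2,1} = 0
G(9) = mex{0,2,3,0,0} = 1
G(10) = mex{1,3,2,1,1} = 0
G(11) = mex{0,0,3,2,0} = 1
G(12) = mex{1,1,0,3,1} = 2
G(13) = mex{2,0,1,2,2} = 3
G(14) = mex{3,1,0,3,3} = 2
G(15) = mex{2,2,1,0,2} = 3
G(16) = mex{3,3,2,1,3} = 0
G(17) = mex{0,2,3,0,0} = 1
G(18) = mex{1,3,2,1,1} = 0
G(19) = mex{0,0,3,2,0} = 1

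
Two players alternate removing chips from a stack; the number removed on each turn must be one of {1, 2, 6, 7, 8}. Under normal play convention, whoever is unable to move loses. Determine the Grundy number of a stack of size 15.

0

G(0) = 0
G(1) = mex{0} = 1
G(2) = mex{1,0} = 2
G(3) = mex{2,1} = 0
G(4) = mex{0,2} = 1
G(5) = mex{1,0} = 2
G(6) = mex{2,1,0} = 3
G(7) = mex{3,2,1,0} = 4
G(8) = mex{4,3,2,1,0} = 5
G(9) = mex{5,4,0,2,1} = 3
G(10) = mex{3,5,1,0,2} = 4
G(11) = mex{4,3,2,1,0} = 5
G(12) = mex{5,4,3,2,1} = 0
G(13) = mex{0,5,4,3,2} = 1
G(14) = mex{1,0,5,4,3} = 2
G(15) = mex{2,1,3,5,4} = 0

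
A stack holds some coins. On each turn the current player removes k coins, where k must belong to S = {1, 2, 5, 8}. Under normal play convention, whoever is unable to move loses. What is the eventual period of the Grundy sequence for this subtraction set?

3

G(0) = 0
G(1) = mex{0} = 1
G(2) = mex{1,0} = 2
G(3) = mex{2,1} = 0
G(4) = mex{0,2} = 1
G(5) = mex{1,0,0} = 2
G(6) = mex{2,1,1} = 0
G(7) = mex{0,2,2} = 1
G(8) = mex{1,0,0,0} = 2
G(9) = mex{2,1,1,1} = 0
G(10) = mex{0,2,2,2} = 1
G(11) = mex{1,0,0,0} = 2
G(12) = mex{2,1,1,1} = 0
G(13) = mex{0,2,2,2} = 1
G(14) = mex{1,0,0,0} = 2
G(n+3) = G(n) holds for n = 0,…,7 (a full window of length max(S) = 8), so the sequence is purely periodic with period 3.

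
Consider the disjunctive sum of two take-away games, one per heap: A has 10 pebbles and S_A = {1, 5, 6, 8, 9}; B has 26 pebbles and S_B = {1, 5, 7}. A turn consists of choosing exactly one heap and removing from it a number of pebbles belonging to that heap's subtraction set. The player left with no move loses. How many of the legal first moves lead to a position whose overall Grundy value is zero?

Heap A, S = {1, 5, 6, 8, 9}:
G(0) = 0
G(1) = mex{0} = 1
G(2) = mex{1} = 0
G(3) = mex{0} = 1
G(4) = mex{1} = 0
G(5) = mex{0,0} = 1
G(6) = mex{1,1,0} = 2
G(7) = mex{2,0,1} = 3
G(8) = mex{3,1,0,0} = 2
G(9) = mex{2,0,1,1,0} = 3
G(10) = mex{3,1,0,0,1} = 2
G_A(10) = 2.
Heap B, S = {1, 5, 7}:
n :  0  1  2  3  4  5  6  7  8  9 10 11 12 13 14 15 16 17 18 19 20 21 22 23 24 25 26
G :  0  1  0  1  0  1  0  1  0  1  0  1  0  1  0  1  0  1  0  1  0  1  0  1  0  1  0
G_B(26) = 0.
Combined Grundy value = 2 ⊕ 0 = 2.
A winning move leaves total XOR = 0, i.e. changes one component's Grundy value g to g ⊕ X where X is the current total.
Heap A: need g' = 2⊕2 = 0. Options: 10−1→G=3, 10−5→G=1, 10−6→G=0, 10−8→G=0, 10−9→G=1. Hits: 2.
Heap B: need g' = 0⊕2 = 2. Options: 26−1→G=1, 26−5→G=1, 26−7→G=1. Hits: 0.

2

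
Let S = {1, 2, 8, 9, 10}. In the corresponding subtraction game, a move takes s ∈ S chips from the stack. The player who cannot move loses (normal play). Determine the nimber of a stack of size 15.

3

n :  0  1  2  3  4  5  6  7  8  9 10 11 12 13 14 15
G :  0  1  2  0  1  2  0  1  2  3  4  5  3  4  5  3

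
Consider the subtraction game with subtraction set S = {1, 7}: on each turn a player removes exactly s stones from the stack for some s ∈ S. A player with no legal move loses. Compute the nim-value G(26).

0

n :  0  1  2  3  4  5  6  7  8  9 10 11 12 13 14 15 16 17 18 19 20 21 22 23 24 25 26
G :  0  1  0  1  0  1  0  1  0  1  0  1  0  1  0  1  0  1  0  1  0  1  0  1  0  1  0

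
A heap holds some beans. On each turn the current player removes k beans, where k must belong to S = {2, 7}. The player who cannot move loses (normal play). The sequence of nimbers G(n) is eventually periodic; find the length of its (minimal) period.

9

n :  0  1  2  3  4  5  6  7  8  9 10 11 12 13 14 15 16 17 18 19
G :  0  0  1  1  0  0  1  1  2  0  0  1  1  0  0  1  1  2  0  0
G(n+9) = G(n) holds for n = 0,…,6 (a full window of length max(S) = 7), so the sequence is purely periodic with period 9.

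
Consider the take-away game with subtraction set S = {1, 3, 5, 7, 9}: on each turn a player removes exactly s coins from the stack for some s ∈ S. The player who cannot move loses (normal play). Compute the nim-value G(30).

n :  0  1  2  3  4  5  6  7  8  9 10 11 12 13 14 15 16 17 18 19 20 21 22 23 24 25 26 27 28 29 30
G :  0  1  0  1  0  1  0  1  0  1  0  1  0  1  0  1  0  1  0  1  0  1  0  1  0  1  0  1  0  1  0

0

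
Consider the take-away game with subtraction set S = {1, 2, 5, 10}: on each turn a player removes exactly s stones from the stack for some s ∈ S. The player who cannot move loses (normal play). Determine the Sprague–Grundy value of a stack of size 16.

n :  0  1  2  3  4  5  6  7  8  9 10 11 12 13 14 15 16
G :  0  1  2  0  1  2  0  1  2  0  1  2  0  1  2  0  1

1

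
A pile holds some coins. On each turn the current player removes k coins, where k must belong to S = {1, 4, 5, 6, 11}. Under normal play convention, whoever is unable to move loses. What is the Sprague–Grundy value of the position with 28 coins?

0

n :  0  1  2  3  4  5  6  7  8  9 10 11 12 13 14 15 16 17 18 19 20 21 22 23 24 25 26 27 28
G :  0  1  0  1  2  3  2  3  4  0  1  4  0  1  2  3  2  3  4  0  1  0  1  2  3  4  2  3  0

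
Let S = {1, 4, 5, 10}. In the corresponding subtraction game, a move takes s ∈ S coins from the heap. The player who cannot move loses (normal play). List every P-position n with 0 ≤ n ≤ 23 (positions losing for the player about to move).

n :  0  1  2  3  4  5  6  7  8  9 10 11 12 13 14 15 16 17 18 19 20 21 22 23
G :  0  1  0  1  2  3  2  3  0  1  4  0  1  2  0  1  3  0  1  2  0  1  2  0
P-positions are exactly the n with G(n) = 0.

0, 2, 8, 11, 14, 17, 20, 23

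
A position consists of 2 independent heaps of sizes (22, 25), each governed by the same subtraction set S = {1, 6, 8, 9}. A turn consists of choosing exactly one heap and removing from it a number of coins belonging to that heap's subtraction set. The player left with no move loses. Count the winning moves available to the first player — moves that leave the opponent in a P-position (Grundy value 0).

All heaps use S = {1, 6, 8, 9}:
G(0) = 0
G(1) = mex{0} = 1
G(2) = mex{1} = 0
G(3) = mex{0} = 1
G(4) = mex{1} = 0
G(5) = mex{0} = 1
G(6) = mex{1,0} = 2
G(7) = mex{2,1} = 0
G(8) = mex{0,0,0} = 1
G(9) = mex{1,1,1,0} = 2
G(10) = mex{2,0,0,1} = 3
G(11) = mex{3,1,1,0} = 2
G(12) = mex{2,2,0,1} = 3
G(13) = mex{3,0,1,0} = 2
G(14) = mex{2,1,2,1} = 0
G(15) = mex{0,2,0,2} = 1
G(16) = mex{1,3,1,0} = 2
G(17) = mex{2,2,2,1} = 0
G(18) = mex{0,3,3,2} = 1
G(19) = mex{1,2,2,3} = 0
G(20) = mex{0,0,3,2} = 1
G(21) = mex{1,1,2,3} = 0
G(22) = mex{0,2,0,2} = 1
G(23) = mex{1,0,1,0} = 2
G(24) = mex{2,1,2,1} = 0
G(25) = mex{0,0,0,2} = 1
Heap A: G(22) = 1.
Heap B: G(25) = 1.
Combined Grundy value = 1 ⊕ 1 = 0.
A winning move leaves total XOR = 0, i.e. changes one component's Grundy value g to g ⊕ X where X is the current total.
Heap A: target g' = 1⊕0 = 1, but every legal move changes the Grundy value (mex property), so 0 moves.
Heap B: target g' = 1⊕0 = 1, but every legal move changes the Grundy value (mex property), so 0 moves.

0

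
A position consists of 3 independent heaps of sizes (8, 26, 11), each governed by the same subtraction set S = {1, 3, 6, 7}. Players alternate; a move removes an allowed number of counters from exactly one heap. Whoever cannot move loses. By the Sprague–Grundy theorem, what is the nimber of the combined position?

1

All heaps use S = {1, 3, 6, 7}:
G(0) = 0
G(1) = mex{0} = 1
G(2) = mex{1} = 0
G(3) = mex{0,0} = 1
G(4) = mex{1,1} = 0
G(5) = mex{0,0} = 1
G(6) = mex{1,1,0} = 2
G(7) = mex{2,0,1,0} = 3
G(8) = mex{3,1,0,1} = 2
G(9) = mex{2,2,1,0} = 3
G(10) = mex{3,3,0,1} = 2
G(11) = mex{2,2,1,0} = 3
G(12) = mex{3,3,2,1} = 0
G(13) = mex{0,2,3,2} = 1
G(14) = mex{1,3,2,3} = 0
G(15) = mex{0,0,3,2} = 1
G(16) = mex{1,1,2,3} = 0
G(17) = mex{0,0,3,2} = 1
G(18) = mex{1,1,0,3} = 2
G(19) = mex{2,0,1,0} = 3
G(20) = mex{3,1,0,1} = 2
G(21) = mex{2,2,1,0} = 3
G(22) = mex{3,3,0,1} = 2
G(23) = mex{2,2,1,0} = 3
G(24) = mex{3,3,2,1} = 0
G(25) = mex{0,2,3,2} = 1
G(26) = mex{1,3,2,3} = 0
Heap A: G(8) = 2.
Heap B: G(26) = 0.
Heap C: G(11) = 3.
Combined Grundy value = 2 ⊕ 0 ⊕ 3 = 1.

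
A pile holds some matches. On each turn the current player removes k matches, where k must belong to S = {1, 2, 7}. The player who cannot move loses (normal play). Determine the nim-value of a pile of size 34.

n :  0  1  2  3  4  5  6  7  8  9 10 11 12 13 14 15 16 17 18 19 20 21 22 23 24 25 26 27 28 29 30 31 32 33 34
G :  0  1  2  0  1  2  0  1  2  0  1  2  0  1  2  0  1  2  0  1  2  0  1  2  0  1  2  0  1  2  0  1  2  0  1

1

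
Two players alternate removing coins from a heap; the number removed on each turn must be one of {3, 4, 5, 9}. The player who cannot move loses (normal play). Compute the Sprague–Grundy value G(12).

4

G(0) = 0
G(1) = mex{} = 0
G(2) = mex{} = 0
G(3) = mex{0} = 1
G(4) = mex{0,0} = 1
G(5) = mex{0,0,0} = 1
G(6) = mex{1,0,0} = 2
G(7) = mex{1,1,0} = 2
G(8) = mex{1,1,1} = 0
G(9) = mex{2,1,1,0} = 3
G(10) = mex{2,2,1,0} = 3
G(11) = mex{0,2,2,0} = 1
G(12) = mex{3,0,2,1} = 4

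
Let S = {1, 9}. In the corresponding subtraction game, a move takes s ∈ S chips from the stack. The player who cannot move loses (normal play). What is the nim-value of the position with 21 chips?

G(0) = 0
G(1) = mex{0} = 1
G(2) = mex{1} = 0
G(3) = mex{0} = 1
G(4) = mex{1} = 0
G(5) = mex{0} = 1
G(6) = mex{1} = 0
G(7) = mex{0} = 1
G(8) = mex{1} = 0
G(9) = mex{0,0} = 1
G(10) = mex{1,1} = 0
G(11) = mex{0,0} = 1
G(12) = mex{1,1} = 0
G(13) = mex{0,0} = 1
G(14) = mex{1,1} = 0
G(15) = mex{0,0} = 1
G(16) = mex{1,1} = 0
G(17) = mex{0,0} = 1
G(18) = mex{1,1} = 0
G(19) = mex{0,0} = 1
G(20) = mex{1,1} = 0
G(21) = mex{0,0} = 1

1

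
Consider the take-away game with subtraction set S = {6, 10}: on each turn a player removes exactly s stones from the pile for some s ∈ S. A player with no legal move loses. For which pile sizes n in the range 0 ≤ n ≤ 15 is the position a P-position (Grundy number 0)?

n :  0  1  2  3  4  5  6  7  8  9 10 11 12 13 14 15
G :  0  0  0  0  0  0  1  1  1  1  1  1  2  2  2  2
P-positions are exactly the n with G(n) = 0.

0, 1, 2, 3, 4, 5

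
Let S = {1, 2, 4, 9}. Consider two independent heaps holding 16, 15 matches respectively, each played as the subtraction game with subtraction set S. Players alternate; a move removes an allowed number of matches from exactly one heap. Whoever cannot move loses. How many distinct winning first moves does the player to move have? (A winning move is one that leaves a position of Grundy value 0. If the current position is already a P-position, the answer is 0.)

All heaps use S = {1, 2, 4, 9}:
n :  0  1  2  3  4  5  6  7  8  9 10 11 12 13 14 15 16
G :  0  1  2  0  1  2  0  1  2  3  4  0  1  2  0  1  2
Heap A: G(16) = 2.
Heap B: G(15) = 1.
Combined Grundy value = 2 ⊕ 1 = 3.
A winning move leaves total XOR = 0, i.e. changes one component's Grundy value g to g ⊕ X where X is the current total.
Heap A: need g' = 2⊕3 = 1. Options: 16−1→G=1, 16−2→G=0, 16−4→G=1, 16−9→G=1. Hits: 3.
Heap B: need g' = 1⊕3 = 2. Options: 15−1→G=0, 15−2→G=2, 15−4→G=0, 15−9→G=0. Hits: 1.

4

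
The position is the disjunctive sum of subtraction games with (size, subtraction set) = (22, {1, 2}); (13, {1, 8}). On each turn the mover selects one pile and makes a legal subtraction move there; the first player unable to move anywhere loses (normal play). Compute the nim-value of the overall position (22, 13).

1

Pile A, S = {1, 2}:
G(0) = 0
G(1) = mex{0} = 1
G(2) = mex{1,0} = 2
G(3) = mex{2,1} = 0
G(4) = mex{0,2} = 1
G(5) = mex{1,0} = 2
G(6) = mex{2,1} = 0
G(7) = mex{0,2} = 1
G(8) = mex{1,0} = 2
G(9) = mex{2,1} = 0
G(10) = mex{0,2} = 1
G(11) = mex{1,0} = 2
G(12) = mex{2,1} = 0
G(13) = mex{0,2} = 1
G(14) = mex{1,0} = 2
G(15) = mex{2,1} = 0
G(16) = mex{0,2} = 1
G(17) = mex{1,0} = 2
G(18) = mex{2,1} = 0
G(19) = mex{0,2} = 1
G(20) = mex{1,0} = 2
G(21) = mex{2,1} = 0
G(22) = mex{0,2} = 1
G_A(22) = 1.
Pile B, S = {1, 8}:
n :  0  1  2  3  4  5  6  7  8  9 10 11 12 13
G :  0  1  0  1  0  1  0  1  2  0  1  0  1  0
G_B(13) = 0.
Combined Grundy value = 1 ⊕ 0 = 1.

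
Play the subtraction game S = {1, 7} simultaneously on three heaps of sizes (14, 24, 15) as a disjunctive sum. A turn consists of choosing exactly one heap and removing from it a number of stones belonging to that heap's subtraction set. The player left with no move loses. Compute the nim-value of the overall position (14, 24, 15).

All heaps use S = {1, 7}:
n :  0  1  2  3  4  5  6  7  8  9 10 11 12 13 14 15 16 17 18 19 20 21 22 23 24
G :  0  1  0  1  0  1  0  1  0  1  0  1  0  1  0  1  0  1  0  1  0  1  0  1  0
Heap A: G(14) = 0.
Heap B: G(24) = 0.
Heap C: G(15) = 1.
Combined Grundy value = 0 ⊕ 0 ⊕ 1 = 1.

1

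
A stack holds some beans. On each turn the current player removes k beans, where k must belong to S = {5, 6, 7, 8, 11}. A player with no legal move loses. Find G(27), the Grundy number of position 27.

2

G(0) = 0
G(1) = mex{} = 0
G(2) = mex{} = 0
G(3) = mex{} = 0
G(4) = mex{} = 0
G(5) = mex{0} = 1
G(6) = mex{0,0} = 1
G(7) = mex{0,0,0} = 1
G(8) = mex{0,0,0,0} = 1
G(9) = mex{0,0,0,0} = 1
G(10) = mex{1,0,0,0} = 2
G(11) = mex{1,1,0,0,0} = 2
G(12) = mex{1,1,1,0,0} = 2
G(13) = mex{1,1,1,1,0} = 2
G(14) = mex{1,1,1,1,0} = 2
G(15) = mex{2,1,1,1,0} = 3
G(16) = mex{2,2,1,1,1} = 0
G(17) = mex{2,2,2,1,1} = 0
G(18) = mex{2,2,2,2,1} = 0
G(19) = mex{2,2,2,2,1} = 0
G(20) = mex{3,2,2,2,1} = 0
G(21) = mex{0,3,2,2,2} = 1
G(22) = mex{0,0,3,2,2} = 1
G(23) = mex{0,0,0,3,2} = 1
G(24) = mex{0,0,0,0,2} = 1
G(25) = mex{0,0,0,0,2} = 1
G(26) = mex{1,0,0,0,3} = 2
G(27) = mex{1,1,0,0,0} = 2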